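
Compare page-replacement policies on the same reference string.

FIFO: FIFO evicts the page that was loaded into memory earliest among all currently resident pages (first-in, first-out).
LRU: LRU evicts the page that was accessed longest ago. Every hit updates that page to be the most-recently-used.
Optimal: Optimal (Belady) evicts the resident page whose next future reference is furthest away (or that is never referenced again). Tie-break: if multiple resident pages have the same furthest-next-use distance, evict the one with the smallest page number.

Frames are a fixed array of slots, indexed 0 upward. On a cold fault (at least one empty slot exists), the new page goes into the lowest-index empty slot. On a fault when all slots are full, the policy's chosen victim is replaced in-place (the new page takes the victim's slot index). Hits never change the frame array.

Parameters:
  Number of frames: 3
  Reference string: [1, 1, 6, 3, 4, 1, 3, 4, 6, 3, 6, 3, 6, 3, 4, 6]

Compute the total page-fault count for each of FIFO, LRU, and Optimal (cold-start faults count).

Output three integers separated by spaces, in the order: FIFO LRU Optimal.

--- FIFO ---
  step 0: ref 1 -> FAULT, frames=[1,-,-] (faults so far: 1)
  step 1: ref 1 -> HIT, frames=[1,-,-] (faults so far: 1)
  step 2: ref 6 -> FAULT, frames=[1,6,-] (faults so far: 2)
  step 3: ref 3 -> FAULT, frames=[1,6,3] (faults so far: 3)
  step 4: ref 4 -> FAULT, evict 1, frames=[4,6,3] (faults so far: 4)
  step 5: ref 1 -> FAULT, evict 6, frames=[4,1,3] (faults so far: 5)
  step 6: ref 3 -> HIT, frames=[4,1,3] (faults so far: 5)
  step 7: ref 4 -> HIT, frames=[4,1,3] (faults so far: 5)
  step 8: ref 6 -> FAULT, evict 3, frames=[4,1,6] (faults so far: 6)
  step 9: ref 3 -> FAULT, evict 4, frames=[3,1,6] (faults so far: 7)
  step 10: ref 6 -> HIT, frames=[3,1,6] (faults so far: 7)
  step 11: ref 3 -> HIT, frames=[3,1,6] (faults so far: 7)
  step 12: ref 6 -> HIT, frames=[3,1,6] (faults so far: 7)
  step 13: ref 3 -> HIT, frames=[3,1,6] (faults so far: 7)
  step 14: ref 4 -> FAULT, evict 1, frames=[3,4,6] (faults so far: 8)
  step 15: ref 6 -> HIT, frames=[3,4,6] (faults so far: 8)
  FIFO total faults: 8
--- LRU ---
  step 0: ref 1 -> FAULT, frames=[1,-,-] (faults so far: 1)
  step 1: ref 1 -> HIT, frames=[1,-,-] (faults so far: 1)
  step 2: ref 6 -> FAULT, frames=[1,6,-] (faults so far: 2)
  step 3: ref 3 -> FAULT, frames=[1,6,3] (faults so far: 3)
  step 4: ref 4 -> FAULT, evict 1, frames=[4,6,3] (faults so far: 4)
  step 5: ref 1 -> FAULT, evict 6, frames=[4,1,3] (faults so far: 5)
  step 6: ref 3 -> HIT, frames=[4,1,3] (faults so far: 5)
  step 7: ref 4 -> HIT, frames=[4,1,3] (faults so far: 5)
  step 8: ref 6 -> FAULT, evict 1, frames=[4,6,3] (faults so far: 6)
  step 9: ref 3 -> HIT, frames=[4,6,3] (faults so far: 6)
  step 10: ref 6 -> HIT, frames=[4,6,3] (faults so far: 6)
  step 11: ref 3 -> HIT, frames=[4,6,3] (faults so far: 6)
  step 12: ref 6 -> HIT, frames=[4,6,3] (faults so far: 6)
  step 13: ref 3 -> HIT, frames=[4,6,3] (faults so far: 6)
  step 14: ref 4 -> HIT, frames=[4,6,3] (faults so far: 6)
  step 15: ref 6 -> HIT, frames=[4,6,3] (faults so far: 6)
  LRU total faults: 6
--- Optimal ---
  step 0: ref 1 -> FAULT, frames=[1,-,-] (faults so far: 1)
  step 1: ref 1 -> HIT, frames=[1,-,-] (faults so far: 1)
  step 2: ref 6 -> FAULT, frames=[1,6,-] (faults so far: 2)
  step 3: ref 3 -> FAULT, frames=[1,6,3] (faults so far: 3)
  step 4: ref 4 -> FAULT, evict 6, frames=[1,4,3] (faults so far: 4)
  step 5: ref 1 -> HIT, frames=[1,4,3] (faults so far: 4)
  step 6: ref 3 -> HIT, frames=[1,4,3] (faults so far: 4)
  step 7: ref 4 -> HIT, frames=[1,4,3] (faults so far: 4)
  step 8: ref 6 -> FAULT, evict 1, frames=[6,4,3] (faults so far: 5)
  step 9: ref 3 -> HIT, frames=[6,4,3] (faults so far: 5)
  step 10: ref 6 -> HIT, frames=[6,4,3] (faults so far: 5)
  step 11: ref 3 -> HIT, frames=[6,4,3] (faults so far: 5)
  step 12: ref 6 -> HIT, frames=[6,4,3] (faults so far: 5)
  step 13: ref 3 -> HIT, frames=[6,4,3] (faults so far: 5)
  step 14: ref 4 -> HIT, frames=[6,4,3] (faults so far: 5)
  step 15: ref 6 -> HIT, frames=[6,4,3] (faults so far: 5)
  Optimal total faults: 5

Answer: 8 6 5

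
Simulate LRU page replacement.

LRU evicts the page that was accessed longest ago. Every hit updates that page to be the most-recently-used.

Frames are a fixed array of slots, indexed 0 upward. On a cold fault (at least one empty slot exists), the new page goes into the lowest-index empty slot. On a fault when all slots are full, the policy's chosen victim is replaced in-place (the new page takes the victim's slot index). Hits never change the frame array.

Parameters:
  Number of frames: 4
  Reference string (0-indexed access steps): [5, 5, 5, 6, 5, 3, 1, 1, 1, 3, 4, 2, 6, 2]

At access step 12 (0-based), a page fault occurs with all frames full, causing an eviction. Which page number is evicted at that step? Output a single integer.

Answer: 1

Derivation:
Step 0: ref 5 -> FAULT, frames=[5,-,-,-]
Step 1: ref 5 -> HIT, frames=[5,-,-,-]
Step 2: ref 5 -> HIT, frames=[5,-,-,-]
Step 3: ref 6 -> FAULT, frames=[5,6,-,-]
Step 4: ref 5 -> HIT, frames=[5,6,-,-]
Step 5: ref 3 -> FAULT, frames=[5,6,3,-]
Step 6: ref 1 -> FAULT, frames=[5,6,3,1]
Step 7: ref 1 -> HIT, frames=[5,6,3,1]
Step 8: ref 1 -> HIT, frames=[5,6,3,1]
Step 9: ref 3 -> HIT, frames=[5,6,3,1]
Step 10: ref 4 -> FAULT, evict 6, frames=[5,4,3,1]
Step 11: ref 2 -> FAULT, evict 5, frames=[2,4,3,1]
Step 12: ref 6 -> FAULT, evict 1, frames=[2,4,3,6]
At step 12: evicted page 1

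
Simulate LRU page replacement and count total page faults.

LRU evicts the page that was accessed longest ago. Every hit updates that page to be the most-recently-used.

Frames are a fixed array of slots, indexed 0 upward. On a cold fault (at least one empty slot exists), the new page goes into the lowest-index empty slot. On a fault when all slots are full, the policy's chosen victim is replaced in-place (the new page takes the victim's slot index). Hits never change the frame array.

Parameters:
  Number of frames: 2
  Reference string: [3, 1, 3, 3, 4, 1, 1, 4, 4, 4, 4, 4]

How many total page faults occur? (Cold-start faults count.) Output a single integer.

Step 0: ref 3 → FAULT, frames=[3,-]
Step 1: ref 1 → FAULT, frames=[3,1]
Step 2: ref 3 → HIT, frames=[3,1]
Step 3: ref 3 → HIT, frames=[3,1]
Step 4: ref 4 → FAULT (evict 1), frames=[3,4]
Step 5: ref 1 → FAULT (evict 3), frames=[1,4]
Step 6: ref 1 → HIT, frames=[1,4]
Step 7: ref 4 → HIT, frames=[1,4]
Step 8: ref 4 → HIT, frames=[1,4]
Step 9: ref 4 → HIT, frames=[1,4]
Step 10: ref 4 → HIT, frames=[1,4]
Step 11: ref 4 → HIT, frames=[1,4]
Total faults: 4

Answer: 4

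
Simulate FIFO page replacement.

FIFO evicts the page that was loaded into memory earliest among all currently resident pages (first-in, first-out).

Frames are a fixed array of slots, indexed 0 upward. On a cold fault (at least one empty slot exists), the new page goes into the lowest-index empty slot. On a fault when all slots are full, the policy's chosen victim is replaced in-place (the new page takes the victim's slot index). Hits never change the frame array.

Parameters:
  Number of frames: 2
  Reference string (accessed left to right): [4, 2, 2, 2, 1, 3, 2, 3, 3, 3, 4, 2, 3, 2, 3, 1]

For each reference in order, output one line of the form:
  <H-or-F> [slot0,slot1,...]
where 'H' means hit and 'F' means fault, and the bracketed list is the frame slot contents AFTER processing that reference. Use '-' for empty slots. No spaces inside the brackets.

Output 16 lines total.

F [4,-]
F [4,2]
H [4,2]
H [4,2]
F [1,2]
F [1,3]
F [2,3]
H [2,3]
H [2,3]
H [2,3]
F [2,4]
H [2,4]
F [3,4]
F [3,2]
H [3,2]
F [1,2]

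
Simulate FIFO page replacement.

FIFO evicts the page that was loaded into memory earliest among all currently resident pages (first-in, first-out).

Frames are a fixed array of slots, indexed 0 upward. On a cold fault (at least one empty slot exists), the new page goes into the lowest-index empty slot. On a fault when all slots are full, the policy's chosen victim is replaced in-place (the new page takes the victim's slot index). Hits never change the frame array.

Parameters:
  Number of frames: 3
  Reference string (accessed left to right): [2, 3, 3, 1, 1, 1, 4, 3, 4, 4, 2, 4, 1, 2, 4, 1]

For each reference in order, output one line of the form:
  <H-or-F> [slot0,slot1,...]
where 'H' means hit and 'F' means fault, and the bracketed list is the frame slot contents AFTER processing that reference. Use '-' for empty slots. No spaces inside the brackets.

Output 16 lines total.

F [2,-,-]
F [2,3,-]
H [2,3,-]
F [2,3,1]
H [2,3,1]
H [2,3,1]
F [4,3,1]
H [4,3,1]
H [4,3,1]
H [4,3,1]
F [4,2,1]
H [4,2,1]
H [4,2,1]
H [4,2,1]
H [4,2,1]
H [4,2,1]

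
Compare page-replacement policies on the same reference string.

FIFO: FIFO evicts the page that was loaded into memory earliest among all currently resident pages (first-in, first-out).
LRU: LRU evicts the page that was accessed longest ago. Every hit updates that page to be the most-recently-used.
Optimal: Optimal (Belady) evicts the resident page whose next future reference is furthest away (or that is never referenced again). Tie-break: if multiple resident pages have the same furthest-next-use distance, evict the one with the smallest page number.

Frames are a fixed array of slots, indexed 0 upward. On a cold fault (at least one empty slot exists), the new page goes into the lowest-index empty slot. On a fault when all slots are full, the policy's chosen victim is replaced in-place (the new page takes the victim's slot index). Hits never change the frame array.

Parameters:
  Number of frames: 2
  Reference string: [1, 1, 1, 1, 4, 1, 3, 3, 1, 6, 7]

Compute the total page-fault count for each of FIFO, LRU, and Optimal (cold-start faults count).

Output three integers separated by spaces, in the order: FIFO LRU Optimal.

Answer: 6 5 5

Derivation:
--- FIFO ---
  step 0: ref 1 -> FAULT, frames=[1,-] (faults so far: 1)
  step 1: ref 1 -> HIT, frames=[1,-] (faults so far: 1)
  step 2: ref 1 -> HIT, frames=[1,-] (faults so far: 1)
  step 3: ref 1 -> HIT, frames=[1,-] (faults so far: 1)
  step 4: ref 4 -> FAULT, frames=[1,4] (faults so far: 2)
  step 5: ref 1 -> HIT, frames=[1,4] (faults so far: 2)
  step 6: ref 3 -> FAULT, evict 1, frames=[3,4] (faults so far: 3)
  step 7: ref 3 -> HIT, frames=[3,4] (faults so far: 3)
  step 8: ref 1 -> FAULT, evict 4, frames=[3,1] (faults so far: 4)
  step 9: ref 6 -> FAULT, evict 3, frames=[6,1] (faults so far: 5)
  step 10: ref 7 -> FAULT, evict 1, frames=[6,7] (faults so far: 6)
  FIFO total faults: 6
--- LRU ---
  step 0: ref 1 -> FAULT, frames=[1,-] (faults so far: 1)
  step 1: ref 1 -> HIT, frames=[1,-] (faults so far: 1)
  step 2: ref 1 -> HIT, frames=[1,-] (faults so far: 1)
  step 3: ref 1 -> HIT, frames=[1,-] (faults so far: 1)
  step 4: ref 4 -> FAULT, frames=[1,4] (faults so far: 2)
  step 5: ref 1 -> HIT, frames=[1,4] (faults so far: 2)
  step 6: ref 3 -> FAULT, evict 4, frames=[1,3] (faults so far: 3)
  step 7: ref 3 -> HIT, frames=[1,3] (faults so far: 3)
  step 8: ref 1 -> HIT, frames=[1,3] (faults so far: 3)
  step 9: ref 6 -> FAULT, evict 3, frames=[1,6] (faults so far: 4)
  step 10: ref 7 -> FAULT, evict 1, frames=[7,6] (faults so far: 5)
  LRU total faults: 5
--- Optimal ---
  step 0: ref 1 -> FAULT, frames=[1,-] (faults so far: 1)
  step 1: ref 1 -> HIT, frames=[1,-] (faults so far: 1)
  step 2: ref 1 -> HIT, frames=[1,-] (faults so far: 1)
  step 3: ref 1 -> HIT, frames=[1,-] (faults so far: 1)
  step 4: ref 4 -> FAULT, frames=[1,4] (faults so far: 2)
  step 5: ref 1 -> HIT, frames=[1,4] (faults so far: 2)
  step 6: ref 3 -> FAULT, evict 4, frames=[1,3] (faults so far: 3)
  step 7: ref 3 -> HIT, frames=[1,3] (faults so far: 3)
  step 8: ref 1 -> HIT, frames=[1,3] (faults so far: 3)
  step 9: ref 6 -> FAULT, evict 1, frames=[6,3] (faults so far: 4)
  step 10: ref 7 -> FAULT, evict 3, frames=[6,7] (faults so far: 5)
  Optimal total faults: 5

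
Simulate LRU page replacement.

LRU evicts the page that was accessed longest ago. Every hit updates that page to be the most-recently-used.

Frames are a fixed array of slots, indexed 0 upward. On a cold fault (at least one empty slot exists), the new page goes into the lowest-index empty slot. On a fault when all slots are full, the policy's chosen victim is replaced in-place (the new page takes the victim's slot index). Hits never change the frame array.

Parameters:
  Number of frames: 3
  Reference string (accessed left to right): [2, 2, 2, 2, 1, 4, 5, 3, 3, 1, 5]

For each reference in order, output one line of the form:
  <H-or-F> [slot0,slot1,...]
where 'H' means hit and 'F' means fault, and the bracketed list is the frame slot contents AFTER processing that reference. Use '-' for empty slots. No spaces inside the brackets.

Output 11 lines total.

F [2,-,-]
H [2,-,-]
H [2,-,-]
H [2,-,-]
F [2,1,-]
F [2,1,4]
F [5,1,4]
F [5,3,4]
H [5,3,4]
F [5,3,1]
H [5,3,1]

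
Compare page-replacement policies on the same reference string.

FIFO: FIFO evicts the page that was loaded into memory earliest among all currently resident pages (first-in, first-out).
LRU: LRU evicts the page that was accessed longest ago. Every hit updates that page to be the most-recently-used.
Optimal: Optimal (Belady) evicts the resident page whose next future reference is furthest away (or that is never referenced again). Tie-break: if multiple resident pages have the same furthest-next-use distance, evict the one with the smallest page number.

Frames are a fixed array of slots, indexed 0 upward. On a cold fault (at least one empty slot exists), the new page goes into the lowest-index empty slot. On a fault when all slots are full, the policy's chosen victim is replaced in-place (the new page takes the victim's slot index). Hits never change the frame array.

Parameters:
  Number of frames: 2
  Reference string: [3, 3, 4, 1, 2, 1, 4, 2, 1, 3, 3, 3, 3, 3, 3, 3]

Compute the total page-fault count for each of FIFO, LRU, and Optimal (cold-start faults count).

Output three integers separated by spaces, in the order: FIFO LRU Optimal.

--- FIFO ---
  step 0: ref 3 -> FAULT, frames=[3,-] (faults so far: 1)
  step 1: ref 3 -> HIT, frames=[3,-] (faults so far: 1)
  step 2: ref 4 -> FAULT, frames=[3,4] (faults so far: 2)
  step 3: ref 1 -> FAULT, evict 3, frames=[1,4] (faults so far: 3)
  step 4: ref 2 -> FAULT, evict 4, frames=[1,2] (faults so far: 4)
  step 5: ref 1 -> HIT, frames=[1,2] (faults so far: 4)
  step 6: ref 4 -> FAULT, evict 1, frames=[4,2] (faults so far: 5)
  step 7: ref 2 -> HIT, frames=[4,2] (faults so far: 5)
  step 8: ref 1 -> FAULT, evict 2, frames=[4,1] (faults so far: 6)
  step 9: ref 3 -> FAULT, evict 4, frames=[3,1] (faults so far: 7)
  step 10: ref 3 -> HIT, frames=[3,1] (faults so far: 7)
  step 11: ref 3 -> HIT, frames=[3,1] (faults so far: 7)
  step 12: ref 3 -> HIT, frames=[3,1] (faults so far: 7)
  step 13: ref 3 -> HIT, frames=[3,1] (faults so far: 7)
  step 14: ref 3 -> HIT, frames=[3,1] (faults so far: 7)
  step 15: ref 3 -> HIT, frames=[3,1] (faults so far: 7)
  FIFO total faults: 7
--- LRU ---
  step 0: ref 3 -> FAULT, frames=[3,-] (faults so far: 1)
  step 1: ref 3 -> HIT, frames=[3,-] (faults so far: 1)
  step 2: ref 4 -> FAULT, frames=[3,4] (faults so far: 2)
  step 3: ref 1 -> FAULT, evict 3, frames=[1,4] (faults so far: 3)
  step 4: ref 2 -> FAULT, evict 4, frames=[1,2] (faults so far: 4)
  step 5: ref 1 -> HIT, frames=[1,2] (faults so far: 4)
  step 6: ref 4 -> FAULT, evict 2, frames=[1,4] (faults so far: 5)
  step 7: ref 2 -> FAULT, evict 1, frames=[2,4] (faults so far: 6)
  step 8: ref 1 -> FAULT, evict 4, frames=[2,1] (faults so far: 7)
  step 9: ref 3 -> FAULT, evict 2, frames=[3,1] (faults so far: 8)
  step 10: ref 3 -> HIT, frames=[3,1] (faults so far: 8)
  step 11: ref 3 -> HIT, frames=[3,1] (faults so far: 8)
  step 12: ref 3 -> HIT, frames=[3,1] (faults so far: 8)
  step 13: ref 3 -> HIT, frames=[3,1] (faults so far: 8)
  step 14: ref 3 -> HIT, frames=[3,1] (faults so far: 8)
  step 15: ref 3 -> HIT, frames=[3,1] (faults so far: 8)
  LRU total faults: 8
--- Optimal ---
  step 0: ref 3 -> FAULT, frames=[3,-] (faults so far: 1)
  step 1: ref 3 -> HIT, frames=[3,-] (faults so far: 1)
  step 2: ref 4 -> FAULT, frames=[3,4] (faults so far: 2)
  step 3: ref 1 -> FAULT, evict 3, frames=[1,4] (faults so far: 3)
  step 4: ref 2 -> FAULT, evict 4, frames=[1,2] (faults so far: 4)
  step 5: ref 1 -> HIT, frames=[1,2] (faults so far: 4)
  step 6: ref 4 -> FAULT, evict 1, frames=[4,2] (faults so far: 5)
  step 7: ref 2 -> HIT, frames=[4,2] (faults so far: 5)
  step 8: ref 1 -> FAULT, evict 2, frames=[4,1] (faults so far: 6)
  step 9: ref 3 -> FAULT, evict 1, frames=[4,3] (faults so far: 7)
  step 10: ref 3 -> HIT, frames=[4,3] (faults so far: 7)
  step 11: ref 3 -> HIT, frames=[4,3] (faults so far: 7)
  step 12: ref 3 -> HIT, frames=[4,3] (faults so far: 7)
  step 13: ref 3 -> HIT, frames=[4,3] (faults so far: 7)
  step 14: ref 3 -> HIT, frames=[4,3] (faults so far: 7)
  step 15: ref 3 -> HIT, frames=[4,3] (faults so far: 7)
  Optimal total faults: 7

Answer: 7 8 7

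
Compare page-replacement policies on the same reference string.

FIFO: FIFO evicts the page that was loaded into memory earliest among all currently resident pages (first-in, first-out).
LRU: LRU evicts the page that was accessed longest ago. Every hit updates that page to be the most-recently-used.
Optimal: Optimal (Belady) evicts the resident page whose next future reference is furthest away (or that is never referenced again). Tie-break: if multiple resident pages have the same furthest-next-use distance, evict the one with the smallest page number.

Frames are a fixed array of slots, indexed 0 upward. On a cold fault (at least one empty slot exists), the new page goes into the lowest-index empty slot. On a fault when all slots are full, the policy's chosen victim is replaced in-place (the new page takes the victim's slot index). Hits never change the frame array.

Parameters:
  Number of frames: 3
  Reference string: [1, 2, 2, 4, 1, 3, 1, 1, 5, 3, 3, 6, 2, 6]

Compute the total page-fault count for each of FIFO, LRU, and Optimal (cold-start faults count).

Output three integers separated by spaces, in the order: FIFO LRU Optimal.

Answer: 8 7 6

Derivation:
--- FIFO ---
  step 0: ref 1 -> FAULT, frames=[1,-,-] (faults so far: 1)
  step 1: ref 2 -> FAULT, frames=[1,2,-] (faults so far: 2)
  step 2: ref 2 -> HIT, frames=[1,2,-] (faults so far: 2)
  step 3: ref 4 -> FAULT, frames=[1,2,4] (faults so far: 3)
  step 4: ref 1 -> HIT, frames=[1,2,4] (faults so far: 3)
  step 5: ref 3 -> FAULT, evict 1, frames=[3,2,4] (faults so far: 4)
  step 6: ref 1 -> FAULT, evict 2, frames=[3,1,4] (faults so far: 5)
  step 7: ref 1 -> HIT, frames=[3,1,4] (faults so far: 5)
  step 8: ref 5 -> FAULT, evict 4, frames=[3,1,5] (faults so far: 6)
  step 9: ref 3 -> HIT, frames=[3,1,5] (faults so far: 6)
  step 10: ref 3 -> HIT, frames=[3,1,5] (faults so far: 6)
  step 11: ref 6 -> FAULT, evict 3, frames=[6,1,5] (faults so far: 7)
  step 12: ref 2 -> FAULT, evict 1, frames=[6,2,5] (faults so far: 8)
  step 13: ref 6 -> HIT, frames=[6,2,5] (faults so far: 8)
  FIFO total faults: 8
--- LRU ---
  step 0: ref 1 -> FAULT, frames=[1,-,-] (faults so far: 1)
  step 1: ref 2 -> FAULT, frames=[1,2,-] (faults so far: 2)
  step 2: ref 2 -> HIT, frames=[1,2,-] (faults so far: 2)
  step 3: ref 4 -> FAULT, frames=[1,2,4] (faults so far: 3)
  step 4: ref 1 -> HIT, frames=[1,2,4] (faults so far: 3)
  step 5: ref 3 -> FAULT, evict 2, frames=[1,3,4] (faults so far: 4)
  step 6: ref 1 -> HIT, frames=[1,3,4] (faults so far: 4)
  step 7: ref 1 -> HIT, frames=[1,3,4] (faults so far: 4)
  step 8: ref 5 -> FAULT, evict 4, frames=[1,3,5] (faults so far: 5)
  step 9: ref 3 -> HIT, frames=[1,3,5] (faults so far: 5)
  step 10: ref 3 -> HIT, frames=[1,3,5] (faults so far: 5)
  step 11: ref 6 -> FAULT, evict 1, frames=[6,3,5] (faults so far: 6)
  step 12: ref 2 -> FAULT, evict 5, frames=[6,3,2] (faults so far: 7)
  step 13: ref 6 -> HIT, frames=[6,3,2] (faults so far: 7)
  LRU total faults: 7
--- Optimal ---
  step 0: ref 1 -> FAULT, frames=[1,-,-] (faults so far: 1)
  step 1: ref 2 -> FAULT, frames=[1,2,-] (faults so far: 2)
  step 2: ref 2 -> HIT, frames=[1,2,-] (faults so far: 2)
  step 3: ref 4 -> FAULT, frames=[1,2,4] (faults so far: 3)
  step 4: ref 1 -> HIT, frames=[1,2,4] (faults so far: 3)
  step 5: ref 3 -> FAULT, evict 4, frames=[1,2,3] (faults so far: 4)
  step 6: ref 1 -> HIT, frames=[1,2,3] (faults so far: 4)
  step 7: ref 1 -> HIT, frames=[1,2,3] (faults so far: 4)
  step 8: ref 5 -> FAULT, evict 1, frames=[5,2,3] (faults so far: 5)
  step 9: ref 3 -> HIT, frames=[5,2,3] (faults so far: 5)
  step 10: ref 3 -> HIT, frames=[5,2,3] (faults so far: 5)
  step 11: ref 6 -> FAULT, evict 3, frames=[5,2,6] (faults so far: 6)
  step 12: ref 2 -> HIT, frames=[5,2,6] (faults so far: 6)
  step 13: ref 6 -> HIT, frames=[5,2,6] (faults so far: 6)
  Optimal total faults: 6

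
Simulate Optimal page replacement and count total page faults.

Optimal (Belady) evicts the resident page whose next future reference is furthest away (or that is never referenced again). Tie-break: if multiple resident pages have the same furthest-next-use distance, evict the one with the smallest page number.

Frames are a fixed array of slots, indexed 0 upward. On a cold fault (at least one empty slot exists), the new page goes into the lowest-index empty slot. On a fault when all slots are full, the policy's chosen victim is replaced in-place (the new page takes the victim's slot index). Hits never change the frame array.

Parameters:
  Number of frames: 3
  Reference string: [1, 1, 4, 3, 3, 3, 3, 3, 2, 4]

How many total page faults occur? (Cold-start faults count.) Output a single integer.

Step 0: ref 1 → FAULT, frames=[1,-,-]
Step 1: ref 1 → HIT, frames=[1,-,-]
Step 2: ref 4 → FAULT, frames=[1,4,-]
Step 3: ref 3 → FAULT, frames=[1,4,3]
Step 4: ref 3 → HIT, frames=[1,4,3]
Step 5: ref 3 → HIT, frames=[1,4,3]
Step 6: ref 3 → HIT, frames=[1,4,3]
Step 7: ref 3 → HIT, frames=[1,4,3]
Step 8: ref 2 → FAULT (evict 1), frames=[2,4,3]
Step 9: ref 4 → HIT, frames=[2,4,3]
Total faults: 4

Answer: 4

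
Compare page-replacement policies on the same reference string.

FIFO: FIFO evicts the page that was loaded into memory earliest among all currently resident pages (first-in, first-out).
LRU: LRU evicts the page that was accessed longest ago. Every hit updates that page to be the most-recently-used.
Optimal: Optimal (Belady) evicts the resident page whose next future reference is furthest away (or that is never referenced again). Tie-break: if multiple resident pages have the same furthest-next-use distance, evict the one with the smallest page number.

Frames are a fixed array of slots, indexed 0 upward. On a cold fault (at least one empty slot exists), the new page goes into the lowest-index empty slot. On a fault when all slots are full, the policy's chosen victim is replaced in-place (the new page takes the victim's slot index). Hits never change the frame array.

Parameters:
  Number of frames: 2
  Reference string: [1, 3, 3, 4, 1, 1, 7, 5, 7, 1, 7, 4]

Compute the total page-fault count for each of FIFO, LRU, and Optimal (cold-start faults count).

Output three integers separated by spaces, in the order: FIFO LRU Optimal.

Answer: 9 8 7

Derivation:
--- FIFO ---
  step 0: ref 1 -> FAULT, frames=[1,-] (faults so far: 1)
  step 1: ref 3 -> FAULT, frames=[1,3] (faults so far: 2)
  step 2: ref 3 -> HIT, frames=[1,3] (faults so far: 2)
  step 3: ref 4 -> FAULT, evict 1, frames=[4,3] (faults so far: 3)
  step 4: ref 1 -> FAULT, evict 3, frames=[4,1] (faults so far: 4)
  step 5: ref 1 -> HIT, frames=[4,1] (faults so far: 4)
  step 6: ref 7 -> FAULT, evict 4, frames=[7,1] (faults so far: 5)
  step 7: ref 5 -> FAULT, evict 1, frames=[7,5] (faults so far: 6)
  step 8: ref 7 -> HIT, frames=[7,5] (faults so far: 6)
  step 9: ref 1 -> FAULT, evict 7, frames=[1,5] (faults so far: 7)
  step 10: ref 7 -> FAULT, evict 5, frames=[1,7] (faults so far: 8)
  step 11: ref 4 -> FAULT, evict 1, frames=[4,7] (faults so far: 9)
  FIFO total faults: 9
--- LRU ---
  step 0: ref 1 -> FAULT, frames=[1,-] (faults so far: 1)
  step 1: ref 3 -> FAULT, frames=[1,3] (faults so far: 2)
  step 2: ref 3 -> HIT, frames=[1,3] (faults so far: 2)
  step 3: ref 4 -> FAULT, evict 1, frames=[4,3] (faults so far: 3)
  step 4: ref 1 -> FAULT, evict 3, frames=[4,1] (faults so far: 4)
  step 5: ref 1 -> HIT, frames=[4,1] (faults so far: 4)
  step 6: ref 7 -> FAULT, evict 4, frames=[7,1] (faults so far: 5)
  step 7: ref 5 -> FAULT, evict 1, frames=[7,5] (faults so far: 6)
  step 8: ref 7 -> HIT, frames=[7,5] (faults so far: 6)
  step 9: ref 1 -> FAULT, evict 5, frames=[7,1] (faults so far: 7)
  step 10: ref 7 -> HIT, frames=[7,1] (faults so far: 7)
  step 11: ref 4 -> FAULT, evict 1, frames=[7,4] (faults so far: 8)
  LRU total faults: 8
--- Optimal ---
  step 0: ref 1 -> FAULT, frames=[1,-] (faults so far: 1)
  step 1: ref 3 -> FAULT, frames=[1,3] (faults so far: 2)
  step 2: ref 3 -> HIT, frames=[1,3] (faults so far: 2)
  step 3: ref 4 -> FAULT, evict 3, frames=[1,4] (faults so far: 3)
  step 4: ref 1 -> HIT, frames=[1,4] (faults so far: 3)
  step 5: ref 1 -> HIT, frames=[1,4] (faults so far: 3)
  step 6: ref 7 -> FAULT, evict 4, frames=[1,7] (faults so far: 4)
  step 7: ref 5 -> FAULT, evict 1, frames=[5,7] (faults so far: 5)
  step 8: ref 7 -> HIT, frames=[5,7] (faults so far: 5)
  step 9: ref 1 -> FAULT, evict 5, frames=[1,7] (faults so far: 6)
  step 10: ref 7 -> HIT, frames=[1,7] (faults so far: 6)
  step 11: ref 4 -> FAULT, evict 1, frames=[4,7] (faults so far: 7)
  Optimal total faults: 7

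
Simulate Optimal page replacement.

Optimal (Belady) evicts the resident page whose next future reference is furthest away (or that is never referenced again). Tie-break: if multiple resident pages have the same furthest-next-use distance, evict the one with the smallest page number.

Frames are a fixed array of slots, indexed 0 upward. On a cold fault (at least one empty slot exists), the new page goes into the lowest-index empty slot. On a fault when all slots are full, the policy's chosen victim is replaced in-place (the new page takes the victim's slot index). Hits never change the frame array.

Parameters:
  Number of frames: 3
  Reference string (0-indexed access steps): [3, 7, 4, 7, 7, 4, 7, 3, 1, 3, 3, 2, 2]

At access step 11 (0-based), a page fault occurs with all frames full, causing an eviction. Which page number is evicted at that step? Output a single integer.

Answer: 1

Derivation:
Step 0: ref 3 -> FAULT, frames=[3,-,-]
Step 1: ref 7 -> FAULT, frames=[3,7,-]
Step 2: ref 4 -> FAULT, frames=[3,7,4]
Step 3: ref 7 -> HIT, frames=[3,7,4]
Step 4: ref 7 -> HIT, frames=[3,7,4]
Step 5: ref 4 -> HIT, frames=[3,7,4]
Step 6: ref 7 -> HIT, frames=[3,7,4]
Step 7: ref 3 -> HIT, frames=[3,7,4]
Step 8: ref 1 -> FAULT, evict 4, frames=[3,7,1]
Step 9: ref 3 -> HIT, frames=[3,7,1]
Step 10: ref 3 -> HIT, frames=[3,7,1]
Step 11: ref 2 -> FAULT, evict 1, frames=[3,7,2]
At step 11: evicted page 1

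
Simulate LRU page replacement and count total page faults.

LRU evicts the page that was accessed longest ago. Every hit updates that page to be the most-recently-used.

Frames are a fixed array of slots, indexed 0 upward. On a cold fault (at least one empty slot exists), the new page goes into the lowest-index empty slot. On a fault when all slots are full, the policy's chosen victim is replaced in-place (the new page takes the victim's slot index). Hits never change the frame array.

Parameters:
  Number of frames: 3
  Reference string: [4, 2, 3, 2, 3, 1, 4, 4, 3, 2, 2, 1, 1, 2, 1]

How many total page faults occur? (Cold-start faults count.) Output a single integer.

Step 0: ref 4 → FAULT, frames=[4,-,-]
Step 1: ref 2 → FAULT, frames=[4,2,-]
Step 2: ref 3 → FAULT, frames=[4,2,3]
Step 3: ref 2 → HIT, frames=[4,2,3]
Step 4: ref 3 → HIT, frames=[4,2,3]
Step 5: ref 1 → FAULT (evict 4), frames=[1,2,3]
Step 6: ref 4 → FAULT (evict 2), frames=[1,4,3]
Step 7: ref 4 → HIT, frames=[1,4,3]
Step 8: ref 3 → HIT, frames=[1,4,3]
Step 9: ref 2 → FAULT (evict 1), frames=[2,4,3]
Step 10: ref 2 → HIT, frames=[2,4,3]
Step 11: ref 1 → FAULT (evict 4), frames=[2,1,3]
Step 12: ref 1 → HIT, frames=[2,1,3]
Step 13: ref 2 → HIT, frames=[2,1,3]
Step 14: ref 1 → HIT, frames=[2,1,3]
Total faults: 7

Answer: 7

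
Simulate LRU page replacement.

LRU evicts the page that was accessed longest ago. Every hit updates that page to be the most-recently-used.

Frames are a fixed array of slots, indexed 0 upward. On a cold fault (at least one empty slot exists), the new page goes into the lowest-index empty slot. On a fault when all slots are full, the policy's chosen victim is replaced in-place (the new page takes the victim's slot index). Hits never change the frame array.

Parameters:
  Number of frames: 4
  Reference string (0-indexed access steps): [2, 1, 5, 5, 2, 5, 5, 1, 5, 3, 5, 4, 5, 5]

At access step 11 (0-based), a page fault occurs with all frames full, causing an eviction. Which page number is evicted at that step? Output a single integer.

Step 0: ref 2 -> FAULT, frames=[2,-,-,-]
Step 1: ref 1 -> FAULT, frames=[2,1,-,-]
Step 2: ref 5 -> FAULT, frames=[2,1,5,-]
Step 3: ref 5 -> HIT, frames=[2,1,5,-]
Step 4: ref 2 -> HIT, frames=[2,1,5,-]
Step 5: ref 5 -> HIT, frames=[2,1,5,-]
Step 6: ref 5 -> HIT, frames=[2,1,5,-]
Step 7: ref 1 -> HIT, frames=[2,1,5,-]
Step 8: ref 5 -> HIT, frames=[2,1,5,-]
Step 9: ref 3 -> FAULT, frames=[2,1,5,3]
Step 10: ref 5 -> HIT, frames=[2,1,5,3]
Step 11: ref 4 -> FAULT, evict 2, frames=[4,1,5,3]
At step 11: evicted page 2

Answer: 2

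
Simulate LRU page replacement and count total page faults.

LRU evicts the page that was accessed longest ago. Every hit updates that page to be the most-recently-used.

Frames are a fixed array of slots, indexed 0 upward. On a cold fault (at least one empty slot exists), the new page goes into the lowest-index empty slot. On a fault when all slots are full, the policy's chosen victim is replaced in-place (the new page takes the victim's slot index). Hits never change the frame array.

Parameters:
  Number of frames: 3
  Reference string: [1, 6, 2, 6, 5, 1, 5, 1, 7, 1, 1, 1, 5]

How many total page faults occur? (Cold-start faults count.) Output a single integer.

Answer: 6

Derivation:
Step 0: ref 1 → FAULT, frames=[1,-,-]
Step 1: ref 6 → FAULT, frames=[1,6,-]
Step 2: ref 2 → FAULT, frames=[1,6,2]
Step 3: ref 6 → HIT, frames=[1,6,2]
Step 4: ref 5 → FAULT (evict 1), frames=[5,6,2]
Step 5: ref 1 → FAULT (evict 2), frames=[5,6,1]
Step 6: ref 5 → HIT, frames=[5,6,1]
Step 7: ref 1 → HIT, frames=[5,6,1]
Step 8: ref 7 → FAULT (evict 6), frames=[5,7,1]
Step 9: ref 1 → HIT, frames=[5,7,1]
Step 10: ref 1 → HIT, frames=[5,7,1]
Step 11: ref 1 → HIT, frames=[5,7,1]
Step 12: ref 5 → HIT, frames=[5,7,1]
Total faults: 6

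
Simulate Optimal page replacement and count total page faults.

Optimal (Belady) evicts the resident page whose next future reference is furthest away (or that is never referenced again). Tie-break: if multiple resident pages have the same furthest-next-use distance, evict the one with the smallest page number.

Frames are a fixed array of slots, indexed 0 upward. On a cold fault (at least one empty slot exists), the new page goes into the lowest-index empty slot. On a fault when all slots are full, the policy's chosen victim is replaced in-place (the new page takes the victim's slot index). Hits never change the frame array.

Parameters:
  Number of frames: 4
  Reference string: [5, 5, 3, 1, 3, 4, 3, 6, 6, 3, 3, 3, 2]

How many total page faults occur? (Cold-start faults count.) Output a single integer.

Step 0: ref 5 → FAULT, frames=[5,-,-,-]
Step 1: ref 5 → HIT, frames=[5,-,-,-]
Step 2: ref 3 → FAULT, frames=[5,3,-,-]
Step 3: ref 1 → FAULT, frames=[5,3,1,-]
Step 4: ref 3 → HIT, frames=[5,3,1,-]
Step 5: ref 4 → FAULT, frames=[5,3,1,4]
Step 6: ref 3 → HIT, frames=[5,3,1,4]
Step 7: ref 6 → FAULT (evict 1), frames=[5,3,6,4]
Step 8: ref 6 → HIT, frames=[5,3,6,4]
Step 9: ref 3 → HIT, frames=[5,3,6,4]
Step 10: ref 3 → HIT, frames=[5,3,6,4]
Step 11: ref 3 → HIT, frames=[5,3,6,4]
Step 12: ref 2 → FAULT (evict 3), frames=[5,2,6,4]
Total faults: 6

Answer: 6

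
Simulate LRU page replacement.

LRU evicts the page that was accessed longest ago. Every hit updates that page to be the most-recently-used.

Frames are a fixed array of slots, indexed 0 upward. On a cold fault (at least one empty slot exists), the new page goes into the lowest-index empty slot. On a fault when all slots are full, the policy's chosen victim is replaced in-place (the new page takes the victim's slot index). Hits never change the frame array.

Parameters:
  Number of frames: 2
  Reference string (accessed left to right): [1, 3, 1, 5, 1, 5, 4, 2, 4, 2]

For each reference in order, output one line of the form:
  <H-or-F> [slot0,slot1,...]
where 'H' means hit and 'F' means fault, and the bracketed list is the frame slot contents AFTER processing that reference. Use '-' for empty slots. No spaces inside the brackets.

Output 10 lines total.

F [1,-]
F [1,3]
H [1,3]
F [1,5]
H [1,5]
H [1,5]
F [4,5]
F [4,2]
H [4,2]
H [4,2]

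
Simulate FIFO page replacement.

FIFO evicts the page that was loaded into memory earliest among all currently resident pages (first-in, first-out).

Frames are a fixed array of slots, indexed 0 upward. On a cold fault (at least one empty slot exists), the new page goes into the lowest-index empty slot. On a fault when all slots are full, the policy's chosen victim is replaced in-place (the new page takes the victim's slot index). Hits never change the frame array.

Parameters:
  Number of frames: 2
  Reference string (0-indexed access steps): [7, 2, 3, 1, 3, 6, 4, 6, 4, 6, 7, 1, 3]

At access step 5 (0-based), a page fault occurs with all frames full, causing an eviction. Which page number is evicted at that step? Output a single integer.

Step 0: ref 7 -> FAULT, frames=[7,-]
Step 1: ref 2 -> FAULT, frames=[7,2]
Step 2: ref 3 -> FAULT, evict 7, frames=[3,2]
Step 3: ref 1 -> FAULT, evict 2, frames=[3,1]
Step 4: ref 3 -> HIT, frames=[3,1]
Step 5: ref 6 -> FAULT, evict 3, frames=[6,1]
At step 5: evicted page 3

Answer: 3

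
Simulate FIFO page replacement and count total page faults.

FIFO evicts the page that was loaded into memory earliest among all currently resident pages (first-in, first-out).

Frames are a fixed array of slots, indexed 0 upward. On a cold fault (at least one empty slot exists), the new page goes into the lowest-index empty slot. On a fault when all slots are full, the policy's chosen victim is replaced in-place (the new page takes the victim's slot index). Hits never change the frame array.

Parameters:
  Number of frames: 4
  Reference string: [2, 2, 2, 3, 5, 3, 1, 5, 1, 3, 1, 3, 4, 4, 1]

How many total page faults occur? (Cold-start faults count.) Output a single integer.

Step 0: ref 2 → FAULT, frames=[2,-,-,-]
Step 1: ref 2 → HIT, frames=[2,-,-,-]
Step 2: ref 2 → HIT, frames=[2,-,-,-]
Step 3: ref 3 → FAULT, frames=[2,3,-,-]
Step 4: ref 5 → FAULT, frames=[2,3,5,-]
Step 5: ref 3 → HIT, frames=[2,3,5,-]
Step 6: ref 1 → FAULT, frames=[2,3,5,1]
Step 7: ref 5 → HIT, frames=[2,3,5,1]
Step 8: ref 1 → HIT, frames=[2,3,5,1]
Step 9: ref 3 → HIT, frames=[2,3,5,1]
Step 10: ref 1 → HIT, frames=[2,3,5,1]
Step 11: ref 3 → HIT, frames=[2,3,5,1]
Step 12: ref 4 → FAULT (evict 2), frames=[4,3,5,1]
Step 13: ref 4 → HIT, frames=[4,3,5,1]
Step 14: ref 1 → HIT, frames=[4,3,5,1]
Total faults: 5

Answer: 5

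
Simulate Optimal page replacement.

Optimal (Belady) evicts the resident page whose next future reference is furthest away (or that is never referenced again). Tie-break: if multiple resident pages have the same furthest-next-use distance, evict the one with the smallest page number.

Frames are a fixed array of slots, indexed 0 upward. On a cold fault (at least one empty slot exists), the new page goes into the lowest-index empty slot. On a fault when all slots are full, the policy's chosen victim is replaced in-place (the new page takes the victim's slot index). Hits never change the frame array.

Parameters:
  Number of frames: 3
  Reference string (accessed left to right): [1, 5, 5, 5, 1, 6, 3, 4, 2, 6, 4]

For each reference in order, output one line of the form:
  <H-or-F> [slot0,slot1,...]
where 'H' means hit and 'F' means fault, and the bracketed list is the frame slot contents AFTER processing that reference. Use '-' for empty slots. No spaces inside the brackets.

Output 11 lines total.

F [1,-,-]
F [1,5,-]
H [1,5,-]
H [1,5,-]
H [1,5,-]
F [1,5,6]
F [3,5,6]
F [4,5,6]
F [4,2,6]
H [4,2,6]
H [4,2,6]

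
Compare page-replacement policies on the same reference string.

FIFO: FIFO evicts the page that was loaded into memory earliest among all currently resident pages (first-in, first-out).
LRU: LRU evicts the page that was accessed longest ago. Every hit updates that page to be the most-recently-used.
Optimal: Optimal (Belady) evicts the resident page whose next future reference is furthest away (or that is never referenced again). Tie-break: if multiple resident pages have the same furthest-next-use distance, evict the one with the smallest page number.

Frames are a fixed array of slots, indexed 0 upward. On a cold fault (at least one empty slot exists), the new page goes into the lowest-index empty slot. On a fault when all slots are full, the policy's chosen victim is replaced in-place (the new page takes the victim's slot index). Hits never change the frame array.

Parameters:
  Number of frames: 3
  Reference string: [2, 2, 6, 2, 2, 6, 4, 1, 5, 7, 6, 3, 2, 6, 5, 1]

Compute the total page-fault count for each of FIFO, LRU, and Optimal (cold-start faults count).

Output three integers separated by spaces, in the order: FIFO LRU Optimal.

Answer: 11 11 9

Derivation:
--- FIFO ---
  step 0: ref 2 -> FAULT, frames=[2,-,-] (faults so far: 1)
  step 1: ref 2 -> HIT, frames=[2,-,-] (faults so far: 1)
  step 2: ref 6 -> FAULT, frames=[2,6,-] (faults so far: 2)
  step 3: ref 2 -> HIT, frames=[2,6,-] (faults so far: 2)
  step 4: ref 2 -> HIT, frames=[2,6,-] (faults so far: 2)
  step 5: ref 6 -> HIT, frames=[2,6,-] (faults so far: 2)
  step 6: ref 4 -> FAULT, frames=[2,6,4] (faults so far: 3)
  step 7: ref 1 -> FAULT, evict 2, frames=[1,6,4] (faults so far: 4)
  step 8: ref 5 -> FAULT, evict 6, frames=[1,5,4] (faults so far: 5)
  step 9: ref 7 -> FAULT, evict 4, frames=[1,5,7] (faults so far: 6)
  step 10: ref 6 -> FAULT, evict 1, frames=[6,5,7] (faults so far: 7)
  step 11: ref 3 -> FAULT, evict 5, frames=[6,3,7] (faults so far: 8)
  step 12: ref 2 -> FAULT, evict 7, frames=[6,3,2] (faults so far: 9)
  step 13: ref 6 -> HIT, frames=[6,3,2] (faults so far: 9)
  step 14: ref 5 -> FAULT, evict 6, frames=[5,3,2] (faults so far: 10)
  step 15: ref 1 -> FAULT, evict 3, frames=[5,1,2] (faults so far: 11)
  FIFO total faults: 11
--- LRU ---
  step 0: ref 2 -> FAULT, frames=[2,-,-] (faults so far: 1)
  step 1: ref 2 -> HIT, frames=[2,-,-] (faults so far: 1)
  step 2: ref 6 -> FAULT, frames=[2,6,-] (faults so far: 2)
  step 3: ref 2 -> HIT, frames=[2,6,-] (faults so far: 2)
  step 4: ref 2 -> HIT, frames=[2,6,-] (faults so far: 2)
  step 5: ref 6 -> HIT, frames=[2,6,-] (faults so far: 2)
  step 6: ref 4 -> FAULT, frames=[2,6,4] (faults so far: 3)
  step 7: ref 1 -> FAULT, evict 2, frames=[1,6,4] (faults so far: 4)
  step 8: ref 5 -> FAULT, evict 6, frames=[1,5,4] (faults so far: 5)
  step 9: ref 7 -> FAULT, evict 4, frames=[1,5,7] (faults so far: 6)
  step 10: ref 6 -> FAULT, evict 1, frames=[6,5,7] (faults so far: 7)
  step 11: ref 3 -> FAULT, evict 5, frames=[6,3,7] (faults so far: 8)
  step 12: ref 2 -> FAULT, evict 7, frames=[6,3,2] (faults so far: 9)
  step 13: ref 6 -> HIT, frames=[6,3,2] (faults so far: 9)
  step 14: ref 5 -> FAULT, evict 3, frames=[6,5,2] (faults so far: 10)
  step 15: ref 1 -> FAULT, evict 2, frames=[6,5,1] (faults so far: 11)
  LRU total faults: 11
--- Optimal ---
  step 0: ref 2 -> FAULT, frames=[2,-,-] (faults so far: 1)
  step 1: ref 2 -> HIT, frames=[2,-,-] (faults so far: 1)
  step 2: ref 6 -> FAULT, frames=[2,6,-] (faults so far: 2)
  step 3: ref 2 -> HIT, frames=[2,6,-] (faults so far: 2)
  step 4: ref 2 -> HIT, frames=[2,6,-] (faults so far: 2)
  step 5: ref 6 -> HIT, frames=[2,6,-] (faults so far: 2)
  step 6: ref 4 -> FAULT, frames=[2,6,4] (faults so far: 3)
  step 7: ref 1 -> FAULT, evict 4, frames=[2,6,1] (faults so far: 4)
  step 8: ref 5 -> FAULT, evict 1, frames=[2,6,5] (faults so far: 5)
  step 9: ref 7 -> FAULT, evict 5, frames=[2,6,7] (faults so far: 6)
  step 10: ref 6 -> HIT, frames=[2,6,7] (faults so far: 6)
  step 11: ref 3 -> FAULT, evict 7, frames=[2,6,3] (faults so far: 7)
  step 12: ref 2 -> HIT, frames=[2,6,3] (faults so far: 7)
  step 13: ref 6 -> HIT, frames=[2,6,3] (faults so far: 7)
  step 14: ref 5 -> FAULT, evict 2, frames=[5,6,3] (faults so far: 8)
  step 15: ref 1 -> FAULT, evict 3, frames=[5,6,1] (faults so far: 9)
  Optimal total faults: 9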